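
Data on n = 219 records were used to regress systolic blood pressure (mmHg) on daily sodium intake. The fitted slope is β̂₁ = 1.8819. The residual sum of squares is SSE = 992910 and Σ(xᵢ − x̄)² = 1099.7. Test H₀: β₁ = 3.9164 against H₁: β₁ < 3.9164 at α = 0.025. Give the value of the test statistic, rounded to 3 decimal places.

MSE = SSE/(n − 2) = 992910/217 = 4575.62.
SE(β̂₁) = √(MSE/Sₓₓ) = √(4575.62/1099.7) = 2.0398.
t = (1.8819 − 3.9164) / 2.0398 = -0.997.
df = n − 2 = 217.
One-sided p ≈ 0.1598, which is ≥ 0.025, so fail to reject H₀.
The data do not give significant evidence that the true slope on daily sodium intake is below 3.9164 mmHg per unit.

t = -0.997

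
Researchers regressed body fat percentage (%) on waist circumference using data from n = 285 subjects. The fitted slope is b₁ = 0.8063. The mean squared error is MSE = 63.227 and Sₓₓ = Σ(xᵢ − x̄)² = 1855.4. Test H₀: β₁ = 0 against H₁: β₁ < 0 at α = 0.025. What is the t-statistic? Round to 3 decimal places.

t = 4.368

SE(b₁) = √(MSE/Sₓₓ) = √(63.227/1855.4) = 0.1846.
t = 0.8063 / 0.1846 = 4.368.
df = n − 2 = 283.
One-sided p ≈ 1.0000, which is ≥ 0.025, so fail to reject H₀.
The data do not give significant evidence that the true slope on waist circumference is negative.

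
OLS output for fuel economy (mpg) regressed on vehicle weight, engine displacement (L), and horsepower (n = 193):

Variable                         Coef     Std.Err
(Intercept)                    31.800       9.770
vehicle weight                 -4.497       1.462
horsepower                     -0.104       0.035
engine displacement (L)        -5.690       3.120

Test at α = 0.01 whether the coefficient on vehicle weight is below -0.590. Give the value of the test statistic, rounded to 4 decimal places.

Read off: b = -4.497, SE = 1.462 for vehicle weight.
H₀: β₁ = -0.590 vs H₁: β₁ < -0.590.
t = (-4.497 − (-0.590)) / 1.462 = -2.6724.
df = n − k − 1 = 193 − 3 − 1 = 189.
One-sided p ≈ 0.0041, which is < 0.01, so reject H₀.
There is evidence that the true slope on vehicle weight is below -0.590 mpg per unit, holding the other predictors fixed.

t = -2.6724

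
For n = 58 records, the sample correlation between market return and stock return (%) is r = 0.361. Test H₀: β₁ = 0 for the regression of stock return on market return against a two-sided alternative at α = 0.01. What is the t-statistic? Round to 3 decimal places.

t = 2.897

t = r·√(n − 2)/√(1 − r²) = 0.361·√56/√0.869679 = 2.897.
df = n − 2 = 56.
Two-sided p ≈ 0.0054, which is < 0.01, so reject H₀.
There is evidence of a linear association between market return and stock return.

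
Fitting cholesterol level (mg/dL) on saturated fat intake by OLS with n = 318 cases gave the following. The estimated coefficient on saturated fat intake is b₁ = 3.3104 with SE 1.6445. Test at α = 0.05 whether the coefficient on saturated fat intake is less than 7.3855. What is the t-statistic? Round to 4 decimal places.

H₀: β₁ = 7.3855 vs H₁: β₁ < 7.3855.
t = (b₁ − β₁⁰)/SE = (3.3104 − 7.3855) / 1.6445 = -2.4780.
df = n − 2 = 318 − 2 = 316.
One-sided p ≈ 0.0069, which is < 0.05, so reject H₀.
There is evidence that the true slope on saturated fat intake is below 7.3855 mg/dL per unit.

t = -2.4780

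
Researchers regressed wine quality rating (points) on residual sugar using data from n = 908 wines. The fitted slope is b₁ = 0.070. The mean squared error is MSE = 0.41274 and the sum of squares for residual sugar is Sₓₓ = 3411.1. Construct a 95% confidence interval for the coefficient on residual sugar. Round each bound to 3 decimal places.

(0.048, 0.092)

SE(b₁) = √(MSE/Sₓₓ) = √(0.41274/3411.1) = 0.011.
df = n − 2 = 906.
t* = t_{0.025, 906} = 1.962586.
Margin = t* × SE = 1.962586 × 0.011 = 0.02159.
CI: 0.070 ± 0.02159 → (0.048, 0.092).
With 95% confidence, each one-unit increase in residual sugar is associated with a change of between 0.048 and 0.092 points in wine quality rating.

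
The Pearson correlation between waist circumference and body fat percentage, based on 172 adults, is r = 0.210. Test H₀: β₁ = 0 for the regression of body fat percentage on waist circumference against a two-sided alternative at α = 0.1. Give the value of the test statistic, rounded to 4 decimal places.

t = 2.8005

t = r·√(n − 2)/√(1 − r²) = 0.210·√170/√0.9559 = 2.8005.
df = n − 2 = 170.
Two-sided p ≈ 0.0057, which is < 0.1, so reject H₀.
There is evidence of a linear association between waist circumference and body fat percentage.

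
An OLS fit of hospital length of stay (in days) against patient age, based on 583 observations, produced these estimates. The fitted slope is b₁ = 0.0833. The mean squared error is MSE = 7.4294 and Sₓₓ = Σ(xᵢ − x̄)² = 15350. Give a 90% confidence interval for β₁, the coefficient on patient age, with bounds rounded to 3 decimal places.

(0.047, 0.120)

SE(b₁) = √(MSE/Sₓₓ) = √(7.4294/15350) = 0.022.
df = n − 2 = 581.
t* = t_{0.05, 581} = 1.647481.
Margin = t* × SE = 1.647481 × 0.022 = 0.03624.
CI: 0.0833 ± 0.03624 → (0.047, 0.120).
With 90% confidence, each one-unit increase in patient age is associated with a change of between 0.047 and 0.120 days in hospital length of stay.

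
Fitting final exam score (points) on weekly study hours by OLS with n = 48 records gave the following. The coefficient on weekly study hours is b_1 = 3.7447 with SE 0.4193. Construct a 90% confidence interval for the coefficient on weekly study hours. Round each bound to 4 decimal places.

(3.0408, 4.4486)

df = n − 2 = 48 − 2 = 46.
t* = t_{0.05, 46} = 1.67866.
Margin = t* × SE = 1.67866 × 0.4193 = 0.703862.
CI: 3.7447 ± 0.703862 → (3.0408, 4.4486).
With 90% confidence, each one-unit increase in weekly study hours is associated with a change of between 3.0408 and 4.4486 points in final exam score.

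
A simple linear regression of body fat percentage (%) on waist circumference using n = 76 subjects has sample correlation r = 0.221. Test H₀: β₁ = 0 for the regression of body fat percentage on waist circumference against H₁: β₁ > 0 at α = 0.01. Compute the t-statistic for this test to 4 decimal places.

t = 1.9493

t = r·√(n − 2)/√(1 − r²) = 0.221·√74/√0.951159 = 1.9493.
df = n − 2 = 74.
One-sided p ≈ 0.0275, which is ≥ 0.01, so fail to reject H₀.
The data do not give significant evidence of a linear association between waist circumference and body fat percentage.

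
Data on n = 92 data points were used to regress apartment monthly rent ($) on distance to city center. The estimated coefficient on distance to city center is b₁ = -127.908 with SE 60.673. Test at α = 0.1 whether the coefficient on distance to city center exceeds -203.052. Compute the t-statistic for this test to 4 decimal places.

t = 1.2385

H₀: β₁ = -203.052 vs H₁: β₁ > -203.052.
t = (b₁ − β₁⁰)/SE = (-127.908 − (-203.052)) / 60.673 = 1.2385.
df = n − 2 = 92 − 2 = 90.
One-sided p ≈ 0.1094, which is ≥ 0.1, so fail to reject H₀.
The data do not give significant evidence that the true slope on distance to city center exceeds -203.052 $ per unit.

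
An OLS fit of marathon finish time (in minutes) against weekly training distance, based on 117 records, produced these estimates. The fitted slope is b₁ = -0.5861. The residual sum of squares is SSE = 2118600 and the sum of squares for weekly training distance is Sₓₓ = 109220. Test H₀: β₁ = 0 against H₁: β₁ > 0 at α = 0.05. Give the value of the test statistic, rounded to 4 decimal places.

t = -1.4271

MSE = SSE/(n − 2) = 2118600/115 = 18422.6.
SE(b₁) = √(MSE/Sₓₓ) = √(18422.6/109220) = 0.4107.
t = -0.5861 / 0.4107 = -1.4271.
df = n − 2 = 115.
One-sided p ≈ 0.9219, which is ≥ 0.05, so fail to reject H₀.
The data do not give significant evidence that the true slope on weekly training distance is positive.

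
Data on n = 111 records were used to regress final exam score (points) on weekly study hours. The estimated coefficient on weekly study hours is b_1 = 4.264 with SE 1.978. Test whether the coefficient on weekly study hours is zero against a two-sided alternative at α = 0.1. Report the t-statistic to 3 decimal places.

t = 2.156

H₀: β₁ = 0 vs H₁: β₁ ≠ 0.
t = (b_1 − β₁⁰)/SE = 4.264 / 1.978 = 2.156.
df = n − 2 = 111 − 2 = 109.
Two-sided p ≈ 0.0333, which is < 0.1, so reject H₀.
There is evidence that weekly study hours is associated with final exam score.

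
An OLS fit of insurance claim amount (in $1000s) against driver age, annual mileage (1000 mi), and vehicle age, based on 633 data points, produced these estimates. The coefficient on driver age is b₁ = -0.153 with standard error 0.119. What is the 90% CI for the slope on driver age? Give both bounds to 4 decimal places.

(-0.3490, 0.0430)

df = n − k − 1 = 633 − 3 − 1 = 629.
t* = t_{0.05, 629} = 1.64728.
Margin = t* × SE = 1.64728 × 0.119 = 0.196026.
CI: -0.153 ± 0.196026 → (-0.3490, 0.0430).
With 90% confidence, each one-unit increase in driver age is associated with a change of between -0.3490 and 0.0430 $1000s in insurance claim amount, holding the other predictors fixed.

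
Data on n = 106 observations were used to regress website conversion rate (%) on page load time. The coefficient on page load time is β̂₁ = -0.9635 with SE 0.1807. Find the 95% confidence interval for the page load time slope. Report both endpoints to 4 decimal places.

(-1.3218, -0.6052)

df = n − 2 = 106 − 2 = 104.
t* = t_{0.025, 104} = 1.983038.
Margin = t* × SE = 1.983038 × 0.1807 = 0.358335.
CI: -0.9635 ± 0.358335 → (-1.3218, -0.6052).
With 95% confidence, each one-unit increase in page load time is associated with a change of between -1.3218 and -0.6052 % in website conversion rate.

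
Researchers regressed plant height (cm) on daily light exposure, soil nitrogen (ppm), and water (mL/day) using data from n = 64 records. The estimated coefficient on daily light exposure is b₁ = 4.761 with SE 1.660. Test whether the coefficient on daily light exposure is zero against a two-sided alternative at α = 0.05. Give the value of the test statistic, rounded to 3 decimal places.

t = 2.868

H₀: β₁ = 0 vs H₁: β₁ ≠ 0.
t = (b₁ − β₁⁰)/SE = 4.761 / 1.660 = 2.868.
df = n − k − 1 = 64 − 3 − 1 = 60.
Two-sided p ≈ 0.0057, which is < 0.05, so reject H₀.
There is evidence that daily light exposure is associated with plant height, holding the other predictors fixed.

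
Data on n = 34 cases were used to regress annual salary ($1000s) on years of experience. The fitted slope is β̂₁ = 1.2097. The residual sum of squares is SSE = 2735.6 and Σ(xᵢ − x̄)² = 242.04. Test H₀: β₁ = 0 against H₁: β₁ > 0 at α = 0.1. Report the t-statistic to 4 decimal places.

t = 2.0355

MSE = SSE/(n − 2) = 2735.6/32 = 85.4875.
SE(β̂₁) = √(MSE/Sₓₓ) = √(85.4875/242.04) = 0.594303.
t = 1.2097 / 0.594303 = 2.0355.
df = n − 2 = 32.
One-sided p ≈ 0.0251, which is < 0.1, so reject H₀.
There is evidence that the true slope on years of experience is positive.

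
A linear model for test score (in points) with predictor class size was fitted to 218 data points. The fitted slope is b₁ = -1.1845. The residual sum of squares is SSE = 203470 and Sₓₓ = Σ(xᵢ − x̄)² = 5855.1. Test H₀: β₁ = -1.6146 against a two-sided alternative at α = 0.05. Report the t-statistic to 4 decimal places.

t = 1.0723

MSE = SSE/(n − 2) = 203470/216 = 941.991.
SE(b₁) = √(MSE/Sₓₓ) = √(941.991/5855.1) = 0.401103.
t = (-1.1845 − (-1.6146)) / 0.401103 = 1.0723.
df = n − 2 = 216.
Two-sided p ≈ 0.2848, which is ≥ 0.05, so fail to reject H₀.
The data are consistent with a true slope of -1.6146 points per unit of class size.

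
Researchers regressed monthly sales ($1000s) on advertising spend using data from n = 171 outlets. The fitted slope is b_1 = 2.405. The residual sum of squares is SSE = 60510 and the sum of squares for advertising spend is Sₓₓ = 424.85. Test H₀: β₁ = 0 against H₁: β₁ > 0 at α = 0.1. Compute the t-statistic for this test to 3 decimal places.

t = 2.620

MSE = SSE/(n − 2) = 60510/169 = 358.047.
SE(b_1) = √(MSE/Sₓₓ) = √(358.047/424.85) = 0.918021.
t = 2.405 / 0.918021 = 2.620.
df = n − 2 = 169.
One-sided p ≈ 0.0048, which is < 0.1, so reject H₀.
There is evidence that the true slope on advertising spend is positive.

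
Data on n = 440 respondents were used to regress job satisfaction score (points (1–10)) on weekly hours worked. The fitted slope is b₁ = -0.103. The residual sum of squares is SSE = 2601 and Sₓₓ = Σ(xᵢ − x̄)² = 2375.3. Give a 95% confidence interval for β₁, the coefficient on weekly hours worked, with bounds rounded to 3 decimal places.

(-0.201, -0.005)

MSE = SSE/(n − 2) = 2601/438 = 5.93836.
SE(b₁) = √(MSE/Sₓₓ) = √(5.93836/2375.3) = 0.0500004.
df = n − 2 = 438.
t* = t_{0.025, 438} = 1.965395.
Margin = t* × SE = 1.965395 × 0.0500004 = 0.09827.
CI: -0.103 ± 0.09827 → (-0.201, -0.005).
With 95% confidence, each one-unit increase in weekly hours worked is associated with a change of between -0.201 and -0.005 points (1–10) in job satisfaction score.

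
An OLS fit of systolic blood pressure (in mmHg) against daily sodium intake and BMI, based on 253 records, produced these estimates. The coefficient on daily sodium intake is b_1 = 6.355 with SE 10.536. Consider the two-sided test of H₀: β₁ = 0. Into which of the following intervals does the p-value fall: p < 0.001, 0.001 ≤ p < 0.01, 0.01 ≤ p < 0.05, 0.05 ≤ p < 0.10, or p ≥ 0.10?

t = 6.355 / 10.536 = 0.603.
df = n − k − 1 = 253 − 2 − 1 = 250.
Two-sided p = 2·P(T_{250} > |t|) ≈ 0.5469.
So p ≥ 0.10.

p ≥ 0.10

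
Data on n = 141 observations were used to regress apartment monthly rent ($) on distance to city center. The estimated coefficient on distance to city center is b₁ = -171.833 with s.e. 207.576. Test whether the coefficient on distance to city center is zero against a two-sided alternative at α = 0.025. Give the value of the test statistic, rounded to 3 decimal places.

H₀: β₁ = 0 vs H₁: β₁ ≠ 0.
t = (b₁ − β₁⁰)/SE = -171.833 / 207.576 = -0.828.
df = n − 2 = 141 − 2 = 139.
Two-sided p ≈ 0.4092, which is ≥ 0.025, so fail to reject H₀.
The data do not give significant evidence of an association between distance to city center and apartment monthly rent.

t = -0.828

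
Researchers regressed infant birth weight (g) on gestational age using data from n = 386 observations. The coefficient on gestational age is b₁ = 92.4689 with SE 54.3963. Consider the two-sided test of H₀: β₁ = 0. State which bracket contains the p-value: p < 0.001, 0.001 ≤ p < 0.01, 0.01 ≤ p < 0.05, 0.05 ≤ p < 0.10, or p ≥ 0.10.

0.05 ≤ p < 0.10

t = 92.4689 / 54.3963 = 1.700.
df = n − 2 = 386 − 2 = 384.
Two-sided p = 2·P(T_{384} > |t|) ≈ 0.0900.
So 0.05 ≤ p < 0.10.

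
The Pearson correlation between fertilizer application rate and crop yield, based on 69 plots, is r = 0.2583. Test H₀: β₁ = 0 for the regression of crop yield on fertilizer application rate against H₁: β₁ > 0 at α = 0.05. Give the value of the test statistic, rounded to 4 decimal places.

t = r·√(n − 2)/√(1 − r²) = 0.2583·√67/√0.933281 = 2.1885.
df = n − 2 = 67.
One-sided p ≈ 0.0161, which is < 0.05, so reject H₀.
There is evidence of a linear association between fertilizer application rate and crop yield.

t = 2.1885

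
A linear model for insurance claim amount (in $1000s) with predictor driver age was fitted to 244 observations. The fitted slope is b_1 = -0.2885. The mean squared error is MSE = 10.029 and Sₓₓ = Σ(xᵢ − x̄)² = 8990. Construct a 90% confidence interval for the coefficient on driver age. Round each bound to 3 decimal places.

(-0.344, -0.233)

SE(b_1) = √(MSE/Sₓₓ) = √(10.029/8990) = 0.0334002.
df = n − 2 = 242.
t* = t_{0.05, 242} = 1.651175.
Margin = t* × SE = 1.651175 × 0.0334002 = 0.05515.
CI: -0.2885 ± 0.05515 → (-0.344, -0.233).
With 90% confidence, each one-unit increase in driver age is associated with a change of between -0.344 and -0.233 $1000s in insurance claim amount.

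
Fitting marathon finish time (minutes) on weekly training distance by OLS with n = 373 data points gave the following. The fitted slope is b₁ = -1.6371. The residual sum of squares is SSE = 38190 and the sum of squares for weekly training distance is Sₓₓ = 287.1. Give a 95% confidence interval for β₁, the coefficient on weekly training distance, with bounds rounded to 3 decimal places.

MSE = SSE/(n − 2) = 38190/371 = 102.938.
SE(b₁) = √(MSE/Sₓₓ) = √(102.938/287.1) = 0.598786.
df = n − 2 = 371.
t* = t_{0.025, 371} = 1.966379.
Margin = t* × SE = 1.966379 × 0.598786 = 1.17744.
CI: -1.6371 ± 1.17744 → (-2.815, -0.460).
With 95% confidence, each one-unit increase in weekly training distance is associated with a change of between -2.815 and -0.460 minutes in marathon finish time.

(-2.815, -0.460)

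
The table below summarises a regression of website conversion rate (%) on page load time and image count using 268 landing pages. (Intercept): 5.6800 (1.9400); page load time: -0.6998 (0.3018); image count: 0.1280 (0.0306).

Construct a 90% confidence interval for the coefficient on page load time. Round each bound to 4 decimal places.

Read off: b = -0.6998, SE = 0.3018 for page load time.
df = n − k − 1 = 268 − 2 − 1 = 265.
t* = t_{0.05, 265} = 1.650624.
Margin = t* × SE = 1.650624 × 0.3018 = 0.498158.
CI: -0.6998 ± 0.498158 → (-1.1980, -0.2016).

(-1.1980, -0.2016)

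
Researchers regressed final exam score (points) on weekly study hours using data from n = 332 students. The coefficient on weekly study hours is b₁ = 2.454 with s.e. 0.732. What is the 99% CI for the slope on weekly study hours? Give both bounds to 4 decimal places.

df = n − 2 = 332 − 2 = 330.
t* = t_{0.005, 330} = 2.590809.
Margin = t* × SE = 2.590809 × 0.732 = 1.896472.
CI: 2.454 ± 1.896472 → (0.5575, 4.3505).
With 99% confidence, each one-unit increase in weekly study hours is associated with a change of between 0.5575 and 4.3505 points in final exam score.

(0.5575, 4.3505)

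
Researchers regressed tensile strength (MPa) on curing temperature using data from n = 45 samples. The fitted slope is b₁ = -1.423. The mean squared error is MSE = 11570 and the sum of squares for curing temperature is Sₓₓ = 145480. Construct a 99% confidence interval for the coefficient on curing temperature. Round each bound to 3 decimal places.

(-2.183, -0.663)

SE(b₁) = √(MSE/Sₓₓ) = √(11570/145480) = 0.28201.
df = n − 2 = 43.
t* = t_{0.005, 43} = 2.695102.
Margin = t* × SE = 2.695102 × 0.28201 = 0.76005.
CI: -1.423 ± 0.76005 → (-2.183, -0.663).
With 99% confidence, each one-unit increase in curing temperature is associated with a change of between -2.183 and -0.663 MPa in tensile strength.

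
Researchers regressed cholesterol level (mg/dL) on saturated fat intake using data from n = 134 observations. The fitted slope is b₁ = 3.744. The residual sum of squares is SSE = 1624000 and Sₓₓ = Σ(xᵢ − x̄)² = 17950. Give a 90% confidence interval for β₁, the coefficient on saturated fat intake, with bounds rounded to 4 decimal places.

(2.3726, 5.1154)

MSE = SSE/(n − 2) = 1624000/132 = 12303.
SE(b₁) = √(MSE/Sₓₓ) = √(12303/17950) = 0.827892.
df = n − 2 = 132.
t* = t_{0.05, 132} = 1.656479.
Margin = t* × SE = 1.656479 × 0.827892 = 1.371386.
CI: 3.744 ± 1.371386 → (2.3726, 5.1154).
With 90% confidence, each one-unit increase in saturated fat intake is associated with a change of between 2.3726 and 5.1154 mg/dL in cholesterol level.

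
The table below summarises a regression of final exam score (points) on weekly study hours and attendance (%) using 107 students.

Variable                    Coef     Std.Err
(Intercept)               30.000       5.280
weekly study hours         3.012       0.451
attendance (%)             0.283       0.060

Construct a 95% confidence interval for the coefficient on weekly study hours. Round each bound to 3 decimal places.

Read off: b = 3.012, SE = 0.451 for weekly study hours.
df = n − k − 1 = 107 − 2 − 1 = 104.
t* = t_{0.025, 104} = 1.983038.
Margin = t* × SE = 1.983038 × 0.451 = 0.89435.
CI: 3.012 ± 0.89435 → (2.118, 3.906).

(2.118, 3.906)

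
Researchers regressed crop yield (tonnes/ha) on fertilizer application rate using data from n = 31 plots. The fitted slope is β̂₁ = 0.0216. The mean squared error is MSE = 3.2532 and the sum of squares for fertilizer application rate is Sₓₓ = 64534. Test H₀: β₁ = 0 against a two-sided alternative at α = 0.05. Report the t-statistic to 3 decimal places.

t = 3.042

SE(β̂₁) = √(MSE/Sₓₓ) = √(3.2532/64534) = 0.00710004.
t = 0.0216 / 0.00710004 = 3.042.
df = n − 2 = 29.
Two-sided p ≈ 0.0049, which is < 0.05, so reject H₀.
There is evidence that fertilizer application rate is associated with crop yield.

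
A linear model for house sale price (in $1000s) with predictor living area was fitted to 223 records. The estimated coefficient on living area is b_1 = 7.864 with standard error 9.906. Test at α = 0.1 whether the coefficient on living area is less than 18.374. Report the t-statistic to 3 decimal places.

H₀: β₁ = 18.374 vs H₁: β₁ < 18.374.
t = (b_1 − β₁⁰)/SE = (7.864 − 18.374) / 9.906 = -1.061.
df = n − 2 = 223 − 2 = 221.
One-sided p ≈ 0.1449, which is ≥ 0.1, so fail to reject H₀.
The data do not give significant evidence that the true slope on living area is below 18.374 $1000s per unit.

t = -1.061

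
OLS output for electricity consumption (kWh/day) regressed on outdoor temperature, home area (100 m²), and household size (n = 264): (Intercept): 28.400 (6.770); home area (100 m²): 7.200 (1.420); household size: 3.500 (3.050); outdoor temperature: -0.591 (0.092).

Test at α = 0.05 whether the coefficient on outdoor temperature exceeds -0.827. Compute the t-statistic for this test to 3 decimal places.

t = 2.565

Read off: b = -0.591, SE = 0.092 for outdoor temperature.
H₀: β₁ = -0.827 vs H₁: β₁ > -0.827.
t = (-0.591 − (-0.827)) / 0.092 = 2.565.
df = n − k − 1 = 264 − 3 − 1 = 260.
One-sided p ≈ 0.0054, which is < 0.05, so reject H₀.
There is evidence that the true slope on outdoor temperature exceeds -0.827 kWh/day per unit, holding the other predictors fixed.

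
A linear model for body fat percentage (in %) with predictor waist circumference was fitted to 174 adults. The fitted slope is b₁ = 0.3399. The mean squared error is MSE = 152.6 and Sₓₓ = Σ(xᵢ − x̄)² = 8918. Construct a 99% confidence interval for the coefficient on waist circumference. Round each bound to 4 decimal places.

(-0.0008, 0.6806)

SE(b₁) = √(MSE/Sₓₓ) = √(152.6/8918) = 0.130811.
df = n − 2 = 172.
t* = t_{0.005, 172} = 2.604715.
Margin = t* × SE = 2.604715 × 0.130811 = 0.340725.
CI: 0.3399 ± 0.340725 → (-0.0008, 0.6806).
With 99% confidence, each one-unit increase in waist circumference is associated with a change of between -0.0008 and 0.6806 % in body fat percentage.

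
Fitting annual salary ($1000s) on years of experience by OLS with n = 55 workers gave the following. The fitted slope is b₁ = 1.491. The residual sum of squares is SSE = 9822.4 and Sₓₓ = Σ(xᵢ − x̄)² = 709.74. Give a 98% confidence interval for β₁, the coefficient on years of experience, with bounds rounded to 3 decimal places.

MSE = SSE/(n − 2) = 9822.4/53 = 185.328.
SE(b₁) = √(MSE/Sₓₓ) = √(185.328/709.74) = 0.511.
df = n − 2 = 53.
t* = t_{0.01, 53} = 2.39879.
Margin = t* × SE = 2.39879 × 0.511 = 1.22578.
CI: 1.491 ± 1.22578 → (0.265, 2.717).
With 98% confidence, each one-unit increase in years of experience is associated with a change of between 0.265 and 2.717 $1000s in annual salary.

(0.265, 2.717)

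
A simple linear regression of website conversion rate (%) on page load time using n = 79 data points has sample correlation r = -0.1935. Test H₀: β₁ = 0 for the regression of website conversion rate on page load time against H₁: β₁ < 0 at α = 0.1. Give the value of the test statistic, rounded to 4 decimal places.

t = -1.7307

t = r·√(n − 2)/√(1 − r²) = -0.1935·√77/√0.962558 = -1.7307.
df = n − 2 = 77.
One-sided p ≈ 0.0438, which is < 0.1, so reject H₀.
There is evidence of a linear association between page load time and website conversion rate.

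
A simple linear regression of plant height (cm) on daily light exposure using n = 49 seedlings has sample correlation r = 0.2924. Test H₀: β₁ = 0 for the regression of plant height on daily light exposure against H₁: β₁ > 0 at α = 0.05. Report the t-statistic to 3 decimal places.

t = 2.096

t = r·√(n − 2)/√(1 − r²) = 0.2924·√47/√0.914502 = 2.096.
df = n − 2 = 47.
One-sided p ≈ 0.0207, which is < 0.05, so reject H₀.
There is evidence of a linear association between daily light exposure and plant height.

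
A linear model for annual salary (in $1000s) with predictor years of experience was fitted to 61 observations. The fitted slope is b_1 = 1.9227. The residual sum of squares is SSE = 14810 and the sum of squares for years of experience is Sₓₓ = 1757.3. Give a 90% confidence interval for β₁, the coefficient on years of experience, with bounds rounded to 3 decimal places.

MSE = SSE/(n − 2) = 14810/59 = 251.017.
SE(b_1) = √(MSE/Sₓₓ) = √(251.017/1757.3) = 0.377945.
df = n − 2 = 59.
t* = t_{0.05, 59} = 1.671093.
Margin = t* × SE = 1.671093 × 0.377945 = 0.63158.
CI: 1.9227 ± 0.63158 → (1.291, 2.554).
With 90% confidence, each one-unit increase in years of experience is associated with a change of between 1.291 and 2.554 $1000s in annual salary.

(1.291, 2.554)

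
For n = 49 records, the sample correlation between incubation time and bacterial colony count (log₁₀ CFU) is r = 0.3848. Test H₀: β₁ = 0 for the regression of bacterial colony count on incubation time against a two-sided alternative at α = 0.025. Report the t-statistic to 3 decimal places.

t = 2.858

t = r·√(n − 2)/√(1 − r²) = 0.3848·√47/√0.851929 = 2.858.
df = n − 2 = 47.
Two-sided p ≈ 0.0063, which is < 0.025, so reject H₀.
There is evidence of a linear association between incubation time and bacterial colony count.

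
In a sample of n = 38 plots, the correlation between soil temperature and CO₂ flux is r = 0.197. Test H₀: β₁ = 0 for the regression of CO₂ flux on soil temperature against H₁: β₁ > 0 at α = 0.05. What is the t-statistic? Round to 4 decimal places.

t = r·√(n − 2)/√(1 − r²) = 0.197·√36/√0.961191 = 1.2056.
df = n − 2 = 36.
One-sided p ≈ 0.1179, which is ≥ 0.05, so fail to reject H₀.
The data do not give significant evidence of a linear association between soil temperature and CO₂ flux.

t = 1.2056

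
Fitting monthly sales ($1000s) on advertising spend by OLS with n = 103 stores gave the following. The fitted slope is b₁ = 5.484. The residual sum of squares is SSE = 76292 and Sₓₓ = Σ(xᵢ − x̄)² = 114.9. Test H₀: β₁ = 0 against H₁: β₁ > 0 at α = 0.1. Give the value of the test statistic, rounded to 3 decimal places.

t = 2.139

MSE = SSE/(n − 2) = 76292/101 = 755.366.
SE(b₁) = √(MSE/Sₓₓ) = √(755.366/114.9) = 2.564.
t = 5.484 / 2.564 = 2.139.
df = n − 2 = 101.
One-sided p ≈ 0.0174, which is < 0.1, so reject H₀.
There is evidence that the true slope on advertising spend is positive.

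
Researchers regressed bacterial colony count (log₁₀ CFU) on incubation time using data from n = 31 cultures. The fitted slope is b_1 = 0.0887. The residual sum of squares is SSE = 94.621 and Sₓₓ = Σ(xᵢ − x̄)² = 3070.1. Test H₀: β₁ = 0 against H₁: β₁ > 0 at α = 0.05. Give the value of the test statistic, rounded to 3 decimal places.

t = 2.721

MSE = SSE/(n − 2) = 94.621/29 = 3.26279.
SE(b_1) = √(MSE/Sₓₓ) = √(3.26279/3070.1) = 0.0326001.
t = 0.0887 / 0.0326001 = 2.721.
df = n − 2 = 29.
One-sided p ≈ 0.0054, which is < 0.05, so reject H₀.
There is evidence that the true slope on incubation time is positive.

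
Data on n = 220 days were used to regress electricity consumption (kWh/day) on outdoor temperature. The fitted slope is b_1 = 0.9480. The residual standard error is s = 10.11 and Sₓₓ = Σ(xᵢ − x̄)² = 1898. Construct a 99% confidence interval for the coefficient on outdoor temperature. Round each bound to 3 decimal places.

SE(b_1) = s/√Sₓₓ = 10.11/√1898 = 0.232061.
df = n − 2 = 218.
t* = t_{0.005, 218} = 2.598569.
Margin = t* × SE = 2.598569 × 0.232061 = 0.60303.
CI: 0.9480 ± 0.60303 → (0.345, 1.551).
With 99% confidence, each one-unit increase in outdoor temperature is associated with a change of between 0.345 and 1.551 kWh/day in electricity consumption.

(0.345, 1.551)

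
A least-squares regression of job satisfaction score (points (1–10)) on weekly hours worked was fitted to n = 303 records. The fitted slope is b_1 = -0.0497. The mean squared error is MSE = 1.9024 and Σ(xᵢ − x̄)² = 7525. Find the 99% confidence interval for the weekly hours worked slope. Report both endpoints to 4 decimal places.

(-0.0909, -0.0085)

SE(b_1) = √(MSE/Sₓₓ) = √(1.9024/7525) = 0.0159.
df = n − 2 = 301.
t* = t_{0.005, 301} = 2.592261.
Margin = t* × SE = 2.592261 × 0.0159 = 0.041217.
CI: -0.0497 ± 0.041217 → (-0.0909, -0.0085).
With 99% confidence, each one-unit increase in weekly hours worked is associated with a change of between -0.0909 and -0.0085 points (1–10) in job satisfaction score.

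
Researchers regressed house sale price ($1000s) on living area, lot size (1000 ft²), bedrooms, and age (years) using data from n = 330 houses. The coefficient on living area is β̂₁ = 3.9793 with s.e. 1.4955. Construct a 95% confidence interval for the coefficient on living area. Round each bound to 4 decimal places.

(1.0372, 6.9214)

df = n − k − 1 = 330 − 4 − 1 = 325.
t* = t_{0.025, 325} = 1.96729.
Margin = t* × SE = 1.96729 × 1.4955 = 2.942082.
CI: 3.9793 ± 2.942082 → (1.0372, 6.9214).
With 95% confidence, each one-unit increase in living area is associated with a change of between 1.0372 and 6.9214 $1000s in house sale price, holding the other predictors fixed.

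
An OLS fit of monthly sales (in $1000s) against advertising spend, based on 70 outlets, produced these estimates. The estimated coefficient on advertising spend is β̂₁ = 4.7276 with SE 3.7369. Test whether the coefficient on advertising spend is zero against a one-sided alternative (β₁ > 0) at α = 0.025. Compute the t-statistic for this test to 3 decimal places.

H₀: β₁ = 0 vs H₁: β₁ > 0.
t = (β̂₁ − β₁⁰)/SE = 4.7276 / 3.7369 = 1.265.
df = n − 2 = 70 − 2 = 68.
One-sided p ≈ 0.1051, which is ≥ 0.025, so fail to reject H₀.
The data do not give significant evidence that the true slope on advertising spend is positive.

t = 1.265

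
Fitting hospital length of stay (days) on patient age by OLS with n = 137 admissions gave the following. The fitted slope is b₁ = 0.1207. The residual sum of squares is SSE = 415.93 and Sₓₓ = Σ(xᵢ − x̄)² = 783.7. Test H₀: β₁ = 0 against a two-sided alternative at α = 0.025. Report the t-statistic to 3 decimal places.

t = 1.925

MSE = SSE/(n − 2) = 415.93/135 = 3.08096.
SE(b₁) = √(MSE/Sₓₓ) = √(3.08096/783.7) = 0.0627001.
t = 0.1207 / 0.0627001 = 1.925.
df = n − 2 = 135.
Two-sided p ≈ 0.0563, which is ≥ 0.025, so fail to reject H₀.
The data do not give significant evidence of an association between patient age and hospital length of stay.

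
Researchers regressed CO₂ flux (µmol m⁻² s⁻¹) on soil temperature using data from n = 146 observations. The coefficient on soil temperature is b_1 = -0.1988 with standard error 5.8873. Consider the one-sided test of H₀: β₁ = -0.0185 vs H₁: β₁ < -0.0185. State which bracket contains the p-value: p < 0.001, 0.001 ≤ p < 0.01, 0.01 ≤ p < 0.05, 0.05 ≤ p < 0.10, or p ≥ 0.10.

t = (-0.1988 − (-0.0185)) / 5.8873 = -0.031.
df = n − 2 = 146 − 2 = 144.
One-sided p = P(T_{144} < t) ≈ 0.4878.
So p ≥ 0.10.

p ≥ 0.10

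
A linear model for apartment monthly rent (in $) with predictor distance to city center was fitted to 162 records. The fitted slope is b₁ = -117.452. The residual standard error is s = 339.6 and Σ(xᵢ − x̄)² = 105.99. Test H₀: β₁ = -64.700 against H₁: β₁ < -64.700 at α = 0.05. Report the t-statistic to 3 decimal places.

t = -1.599

SE(b₁) = s/√Sₓₓ = 339.6/√105.99 = 32.9864.
t = (-117.452 − (-64.700)) / 32.9864 = -1.599.
df = n − 2 = 160.
One-sided p ≈ 0.0559, which is ≥ 0.05, so fail to reject H₀.
The data do not give significant evidence that the true slope on distance to city center is below -64.700 $ per unit.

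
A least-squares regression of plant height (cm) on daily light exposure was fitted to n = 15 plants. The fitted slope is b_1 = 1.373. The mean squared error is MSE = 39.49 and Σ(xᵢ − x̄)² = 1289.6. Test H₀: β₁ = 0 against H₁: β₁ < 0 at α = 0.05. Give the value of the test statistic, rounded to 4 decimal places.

t = 7.8461

SE(b_1) = √(MSE/Sₓₓ) = √(39.49/1289.6) = 0.174991.
t = 1.373 / 0.174991 = 7.8461.
df = n − 2 = 13.
One-sided p ≈ 1.0000, which is ≥ 0.05, so fail to reject H₀.
The data do not give significant evidence that the true slope on daily light exposure is negative.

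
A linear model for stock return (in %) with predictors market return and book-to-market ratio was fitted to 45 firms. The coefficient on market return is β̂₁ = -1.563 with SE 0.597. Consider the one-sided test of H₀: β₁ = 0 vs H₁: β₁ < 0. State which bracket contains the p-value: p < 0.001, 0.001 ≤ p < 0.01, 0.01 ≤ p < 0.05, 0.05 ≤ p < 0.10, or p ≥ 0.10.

0.001 ≤ p < 0.01

t = -1.563 / 0.597 = -2.618.
df = n − k − 1 = 45 − 2 − 1 = 42.
One-sided p = P(T_{42} < t) ≈ 0.0061.
So 0.001 ≤ p < 0.01.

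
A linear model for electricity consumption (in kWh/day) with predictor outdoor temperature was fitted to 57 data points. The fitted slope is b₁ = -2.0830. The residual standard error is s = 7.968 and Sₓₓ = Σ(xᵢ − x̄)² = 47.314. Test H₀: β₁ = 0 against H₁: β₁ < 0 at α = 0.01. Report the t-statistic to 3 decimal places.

t = -1.798

SE(b₁) = s/√Sₓₓ = 7.968/√47.314 = 1.15839.
t = -2.0830 / 1.15839 = -1.798.
df = n − 2 = 55.
One-sided p ≈ 0.0388, which is ≥ 0.01, so fail to reject H₀.
The data do not give significant evidence that the true slope on outdoor temperature is negative.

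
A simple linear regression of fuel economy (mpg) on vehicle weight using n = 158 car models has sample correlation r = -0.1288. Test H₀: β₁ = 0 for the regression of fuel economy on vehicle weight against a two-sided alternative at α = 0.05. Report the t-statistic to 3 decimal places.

t = -1.622

t = r·√(n − 2)/√(1 − r²) = -0.1288·√156/√0.983411 = -1.622.
df = n − 2 = 156.
Two-sided p ≈ 0.1068, which is ≥ 0.05, so fail to reject H₀.
The data do not give significant evidence of a linear association between vehicle weight and fuel economy.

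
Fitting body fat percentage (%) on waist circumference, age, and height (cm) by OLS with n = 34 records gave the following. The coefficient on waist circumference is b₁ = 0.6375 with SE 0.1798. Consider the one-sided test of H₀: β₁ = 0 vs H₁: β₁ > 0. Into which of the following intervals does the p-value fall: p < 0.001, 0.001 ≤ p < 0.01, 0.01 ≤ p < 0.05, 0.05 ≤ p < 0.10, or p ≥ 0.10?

p < 0.001

t = 0.6375 / 0.1798 = 3.546.
df = n − k − 1 = 34 − 3 − 1 = 30.
One-sided p = P(T_{30} > t) ≈ 0.0007.
So p < 0.001.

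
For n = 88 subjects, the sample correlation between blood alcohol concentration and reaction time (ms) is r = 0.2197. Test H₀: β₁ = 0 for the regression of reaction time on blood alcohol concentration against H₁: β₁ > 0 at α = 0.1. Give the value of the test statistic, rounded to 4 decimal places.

t = r·√(n − 2)/√(1 − r²) = 0.2197·√86/√0.951732 = 2.0884.
df = n − 2 = 86.
One-sided p ≈ 0.0199, which is < 0.1, so reject H₀.
There is evidence of a linear association between blood alcohol concentration and reaction time.

t = 2.0884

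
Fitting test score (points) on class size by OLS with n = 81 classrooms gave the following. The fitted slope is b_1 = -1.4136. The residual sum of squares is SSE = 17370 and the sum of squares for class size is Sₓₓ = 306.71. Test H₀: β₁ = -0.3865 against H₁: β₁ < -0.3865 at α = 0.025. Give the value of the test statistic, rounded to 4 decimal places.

MSE = SSE/(n − 2) = 17370/79 = 219.873.
SE(b_1) = √(MSE/Sₓₓ) = √(219.873/306.71) = 0.846686.
t = (-1.4136 − (-0.3865)) / 0.846686 = -1.2131.
df = n − 2 = 79.
One-sided p ≈ 0.1144, which is ≥ 0.025, so fail to reject H₀.
The data do not give significant evidence that the true slope on class size is below -0.3865 points per unit.

t = -1.2131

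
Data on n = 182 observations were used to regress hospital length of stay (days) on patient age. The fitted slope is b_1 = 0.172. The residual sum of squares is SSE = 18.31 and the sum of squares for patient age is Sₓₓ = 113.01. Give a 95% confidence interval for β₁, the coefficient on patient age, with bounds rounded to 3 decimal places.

(0.113, 0.231)

MSE = SSE/(n − 2) = 18.31/180 = 0.101722.
SE(b_1) = √(MSE/Sₓₓ) = √(0.101722/113.01) = 0.0300019.
df = n − 2 = 180.
t* = t_{0.025, 180} = 1.973231.
Margin = t* × SE = 1.973231 × 0.0300019 = 0.05920.
CI: 0.172 ± 0.05920 → (0.113, 0.231).
With 95% confidence, each one-unit increase in patient age is associated with a change of between 0.113 and 0.231 days in hospital length of stay.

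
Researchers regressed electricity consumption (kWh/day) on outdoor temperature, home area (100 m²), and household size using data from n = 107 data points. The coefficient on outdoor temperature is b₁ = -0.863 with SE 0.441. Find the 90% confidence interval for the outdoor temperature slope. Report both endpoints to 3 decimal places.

(-1.595, -0.131)

df = n − k − 1 = 107 − 3 − 1 = 103.
t* = t_{0.05, 103} = 1.659782.
Margin = t* × SE = 1.659782 × 0.441 = 0.73196.
CI: -0.863 ± 0.73196 → (-1.595, -0.131).
With 90% confidence, each one-unit increase in outdoor temperature is associated with a change of between -1.595 and -0.131 kWh/day in electricity consumption, holding the other predictors fixed.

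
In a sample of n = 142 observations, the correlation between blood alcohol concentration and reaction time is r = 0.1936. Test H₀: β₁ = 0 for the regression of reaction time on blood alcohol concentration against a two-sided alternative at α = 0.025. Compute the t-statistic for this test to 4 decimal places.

t = r·√(n − 2)/√(1 − r²) = 0.1936·√140/√0.962519 = 2.3349.
df = n − 2 = 140.
Two-sided p ≈ 0.0210, which is < 0.025, so reject H₀.
There is evidence of a linear association between blood alcohol concentration and reaction time.

t = 2.3349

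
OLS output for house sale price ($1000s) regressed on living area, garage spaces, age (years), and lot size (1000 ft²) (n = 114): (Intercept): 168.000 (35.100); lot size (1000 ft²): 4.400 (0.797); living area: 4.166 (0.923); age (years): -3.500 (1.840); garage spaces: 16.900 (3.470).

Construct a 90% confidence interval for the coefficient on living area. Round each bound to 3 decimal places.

Read off: b = 4.166, SE = 0.923 for living area.
df = n − k − 1 = 114 − 4 − 1 = 109.
t* = t_{0.05, 109} = 1.658953.
Margin = t* × SE = 1.658953 × 0.923 = 1.53121.
CI: 4.166 ± 1.53121 → (2.635, 5.697).

(2.635, 5.697)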